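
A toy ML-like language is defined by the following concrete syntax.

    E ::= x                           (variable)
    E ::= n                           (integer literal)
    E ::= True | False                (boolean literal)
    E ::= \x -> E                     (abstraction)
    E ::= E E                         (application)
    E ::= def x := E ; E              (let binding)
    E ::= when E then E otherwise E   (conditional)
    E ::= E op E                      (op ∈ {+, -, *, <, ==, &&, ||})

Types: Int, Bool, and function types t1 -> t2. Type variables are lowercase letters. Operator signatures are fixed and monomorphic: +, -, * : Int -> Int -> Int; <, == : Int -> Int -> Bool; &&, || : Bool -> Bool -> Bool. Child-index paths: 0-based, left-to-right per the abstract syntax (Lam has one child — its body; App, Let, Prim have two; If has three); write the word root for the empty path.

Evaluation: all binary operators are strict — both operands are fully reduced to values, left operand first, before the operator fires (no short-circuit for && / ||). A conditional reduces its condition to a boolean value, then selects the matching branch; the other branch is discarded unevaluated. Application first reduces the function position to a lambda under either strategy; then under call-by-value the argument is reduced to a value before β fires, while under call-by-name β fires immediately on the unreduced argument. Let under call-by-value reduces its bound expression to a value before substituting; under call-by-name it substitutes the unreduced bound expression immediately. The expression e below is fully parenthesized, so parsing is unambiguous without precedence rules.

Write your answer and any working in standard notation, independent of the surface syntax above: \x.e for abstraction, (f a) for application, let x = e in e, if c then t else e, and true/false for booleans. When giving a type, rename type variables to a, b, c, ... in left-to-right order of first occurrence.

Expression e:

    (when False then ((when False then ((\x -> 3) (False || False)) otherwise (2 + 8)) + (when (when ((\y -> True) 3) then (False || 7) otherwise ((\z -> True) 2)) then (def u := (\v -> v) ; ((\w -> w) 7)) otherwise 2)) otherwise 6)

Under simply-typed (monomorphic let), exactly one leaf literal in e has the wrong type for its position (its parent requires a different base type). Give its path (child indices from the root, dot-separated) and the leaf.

Working:
  unify Bool ~ Bool
  unify Bool ~ Bool
\x._ : a -> Int
  unify Bool ~ Bool
  unify Bool ~ Bool
  unify a -> Int ~ Bool -> b
  unify a ~ Bool
  unify Int ~ b
_ _ : Int
  unify Int ~ Int
  unify Int ~ Int
  unify Int ~ Int
  unify Int ~ Int
\y._ : c -> Bool
  unify c -> Bool ~ Int -> d
  unify c ~ Int
  unify Bool ~ d
_ _ : Bool
  unify Bool ~ Bool
  unify Bool ~ Bool
  unify Int ~ Bool
  FAIL: mismatch Int ~ Bool

Answer: 1.1.0.1.1 : 7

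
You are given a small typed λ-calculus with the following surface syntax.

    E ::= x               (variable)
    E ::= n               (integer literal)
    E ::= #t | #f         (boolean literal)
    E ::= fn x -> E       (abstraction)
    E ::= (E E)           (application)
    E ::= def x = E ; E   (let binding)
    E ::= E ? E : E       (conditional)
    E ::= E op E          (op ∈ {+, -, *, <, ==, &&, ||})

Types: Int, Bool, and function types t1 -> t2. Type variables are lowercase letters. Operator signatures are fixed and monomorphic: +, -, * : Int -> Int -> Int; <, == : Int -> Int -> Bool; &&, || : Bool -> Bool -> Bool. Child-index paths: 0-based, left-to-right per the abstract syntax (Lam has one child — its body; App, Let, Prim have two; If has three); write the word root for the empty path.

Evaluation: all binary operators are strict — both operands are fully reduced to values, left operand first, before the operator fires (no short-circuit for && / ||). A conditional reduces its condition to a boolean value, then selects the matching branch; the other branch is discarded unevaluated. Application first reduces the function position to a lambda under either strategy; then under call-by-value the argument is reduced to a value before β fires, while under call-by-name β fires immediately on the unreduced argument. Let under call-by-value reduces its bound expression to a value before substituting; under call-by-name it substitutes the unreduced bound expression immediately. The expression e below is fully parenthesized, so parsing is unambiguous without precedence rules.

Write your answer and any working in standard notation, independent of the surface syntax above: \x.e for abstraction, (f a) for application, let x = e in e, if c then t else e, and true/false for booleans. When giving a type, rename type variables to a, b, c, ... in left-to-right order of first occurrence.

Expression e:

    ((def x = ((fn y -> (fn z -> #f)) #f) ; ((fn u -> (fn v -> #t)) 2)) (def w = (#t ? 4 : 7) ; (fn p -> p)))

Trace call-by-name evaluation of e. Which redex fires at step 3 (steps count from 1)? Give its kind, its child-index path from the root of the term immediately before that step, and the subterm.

Answer: beta at root : ((\v.true) (let w = (if true then 4 else 7) in (\p.p)))

Derivation:
step 0: ((let x = ((\y.(\z.false)) false) in ((\u.(\v.true)) 2)) (let w = (if true then 4 else 7) in (\p.p)))
step 1: [let@0] (((\u.(\v.true)) 2) (let w = (if true then 4 else 7) in (\p.p)))
step 2: [beta@0] ((\v.true) (let w = (if true then 4 else 7) in (\p.p)))
step 3: [beta@root] true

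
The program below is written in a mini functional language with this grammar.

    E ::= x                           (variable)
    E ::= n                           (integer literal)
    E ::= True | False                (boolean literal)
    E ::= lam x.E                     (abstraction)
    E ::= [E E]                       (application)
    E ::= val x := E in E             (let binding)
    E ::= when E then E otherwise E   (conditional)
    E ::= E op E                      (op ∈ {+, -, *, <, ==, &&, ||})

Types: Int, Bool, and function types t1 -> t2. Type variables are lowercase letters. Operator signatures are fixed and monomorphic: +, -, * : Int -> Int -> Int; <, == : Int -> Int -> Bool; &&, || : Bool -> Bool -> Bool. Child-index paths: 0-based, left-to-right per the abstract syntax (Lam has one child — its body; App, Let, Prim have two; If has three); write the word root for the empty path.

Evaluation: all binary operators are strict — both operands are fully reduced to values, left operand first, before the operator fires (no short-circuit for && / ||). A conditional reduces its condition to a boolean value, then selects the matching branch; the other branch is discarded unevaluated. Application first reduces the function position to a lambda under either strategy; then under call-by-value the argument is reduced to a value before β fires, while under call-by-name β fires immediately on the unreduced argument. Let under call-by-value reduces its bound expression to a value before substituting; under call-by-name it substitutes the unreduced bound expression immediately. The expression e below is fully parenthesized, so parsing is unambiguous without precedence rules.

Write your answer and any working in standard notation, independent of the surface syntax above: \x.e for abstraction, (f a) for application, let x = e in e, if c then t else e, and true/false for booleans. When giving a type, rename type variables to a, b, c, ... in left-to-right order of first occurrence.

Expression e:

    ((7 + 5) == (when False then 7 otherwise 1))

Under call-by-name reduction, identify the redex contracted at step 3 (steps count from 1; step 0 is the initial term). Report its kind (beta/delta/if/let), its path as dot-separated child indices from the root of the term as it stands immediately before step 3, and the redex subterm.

Derivation:
step 0: ((7 + 5) == (if false then 7 else 1))
step 1: [delta@0] (12 == (if false then 7 else 1))
step 2: [if@1] (12 == 1)
step 3: [delta@root] false

Answer: delta at root : (12 == 1)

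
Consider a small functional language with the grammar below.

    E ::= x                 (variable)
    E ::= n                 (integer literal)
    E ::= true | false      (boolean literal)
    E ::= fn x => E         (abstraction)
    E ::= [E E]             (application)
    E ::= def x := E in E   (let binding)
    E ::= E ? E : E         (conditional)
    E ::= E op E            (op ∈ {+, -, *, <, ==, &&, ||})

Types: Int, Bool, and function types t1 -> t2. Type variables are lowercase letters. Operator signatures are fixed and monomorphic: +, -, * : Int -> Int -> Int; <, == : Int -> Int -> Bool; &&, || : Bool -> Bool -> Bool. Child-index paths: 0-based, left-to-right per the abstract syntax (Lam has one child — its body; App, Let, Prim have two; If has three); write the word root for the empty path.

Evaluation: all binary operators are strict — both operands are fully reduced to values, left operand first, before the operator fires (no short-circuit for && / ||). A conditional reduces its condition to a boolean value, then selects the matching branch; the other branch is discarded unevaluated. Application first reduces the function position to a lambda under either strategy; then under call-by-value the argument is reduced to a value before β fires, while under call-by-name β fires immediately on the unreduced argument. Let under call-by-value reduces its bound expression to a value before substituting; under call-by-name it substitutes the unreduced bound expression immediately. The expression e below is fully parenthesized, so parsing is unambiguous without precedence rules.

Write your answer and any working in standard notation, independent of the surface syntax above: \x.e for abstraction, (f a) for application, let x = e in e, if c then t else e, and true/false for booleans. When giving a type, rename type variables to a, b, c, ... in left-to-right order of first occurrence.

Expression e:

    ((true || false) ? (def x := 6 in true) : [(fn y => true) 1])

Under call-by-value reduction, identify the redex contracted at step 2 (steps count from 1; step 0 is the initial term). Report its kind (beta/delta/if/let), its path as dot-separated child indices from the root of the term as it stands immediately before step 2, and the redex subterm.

Working:
step 0: (if (true || false) then (let x = 6 in true) else ((\y.true) 1))
step 1: [delta@0] (if true then (let x = 6 in true) else ((\y.true) 1))
step 2: [if@root] (let x = 6 in true)

Answer: if at root : (if true then (let x = 6 in true) else ((\y.true) 1))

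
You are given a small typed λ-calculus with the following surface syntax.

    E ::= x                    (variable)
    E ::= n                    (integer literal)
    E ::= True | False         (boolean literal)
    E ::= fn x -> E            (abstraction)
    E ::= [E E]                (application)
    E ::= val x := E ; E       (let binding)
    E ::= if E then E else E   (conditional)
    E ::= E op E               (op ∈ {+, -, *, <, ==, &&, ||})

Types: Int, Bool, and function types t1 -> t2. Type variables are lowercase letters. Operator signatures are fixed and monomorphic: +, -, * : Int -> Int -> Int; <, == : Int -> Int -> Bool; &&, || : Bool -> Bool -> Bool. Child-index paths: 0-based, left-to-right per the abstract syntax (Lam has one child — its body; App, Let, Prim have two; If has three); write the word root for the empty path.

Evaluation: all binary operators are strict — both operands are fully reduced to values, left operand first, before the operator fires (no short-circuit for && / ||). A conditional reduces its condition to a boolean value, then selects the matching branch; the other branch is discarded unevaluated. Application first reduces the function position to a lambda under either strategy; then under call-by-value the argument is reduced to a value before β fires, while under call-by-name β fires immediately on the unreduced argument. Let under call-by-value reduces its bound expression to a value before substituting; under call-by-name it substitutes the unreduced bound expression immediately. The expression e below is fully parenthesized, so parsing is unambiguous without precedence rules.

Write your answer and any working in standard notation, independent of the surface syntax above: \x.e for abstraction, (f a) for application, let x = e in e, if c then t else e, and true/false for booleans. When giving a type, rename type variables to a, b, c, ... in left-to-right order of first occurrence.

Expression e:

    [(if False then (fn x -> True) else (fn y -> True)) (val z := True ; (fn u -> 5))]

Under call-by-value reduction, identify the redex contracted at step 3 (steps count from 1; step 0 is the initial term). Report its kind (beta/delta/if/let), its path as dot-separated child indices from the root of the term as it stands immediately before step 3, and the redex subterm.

Answer: beta at root : ((\y.true) (\u.5))

Derivation:
step 0: ((if false then (\x.true) else (\y.true)) (let z = true in (\u.5)))
step 1: [if@0] ((\y.true) (let z = true in (\u.5)))
step 2: [let@1] ((\y.true) (\u.5))
step 3: [beta@root] true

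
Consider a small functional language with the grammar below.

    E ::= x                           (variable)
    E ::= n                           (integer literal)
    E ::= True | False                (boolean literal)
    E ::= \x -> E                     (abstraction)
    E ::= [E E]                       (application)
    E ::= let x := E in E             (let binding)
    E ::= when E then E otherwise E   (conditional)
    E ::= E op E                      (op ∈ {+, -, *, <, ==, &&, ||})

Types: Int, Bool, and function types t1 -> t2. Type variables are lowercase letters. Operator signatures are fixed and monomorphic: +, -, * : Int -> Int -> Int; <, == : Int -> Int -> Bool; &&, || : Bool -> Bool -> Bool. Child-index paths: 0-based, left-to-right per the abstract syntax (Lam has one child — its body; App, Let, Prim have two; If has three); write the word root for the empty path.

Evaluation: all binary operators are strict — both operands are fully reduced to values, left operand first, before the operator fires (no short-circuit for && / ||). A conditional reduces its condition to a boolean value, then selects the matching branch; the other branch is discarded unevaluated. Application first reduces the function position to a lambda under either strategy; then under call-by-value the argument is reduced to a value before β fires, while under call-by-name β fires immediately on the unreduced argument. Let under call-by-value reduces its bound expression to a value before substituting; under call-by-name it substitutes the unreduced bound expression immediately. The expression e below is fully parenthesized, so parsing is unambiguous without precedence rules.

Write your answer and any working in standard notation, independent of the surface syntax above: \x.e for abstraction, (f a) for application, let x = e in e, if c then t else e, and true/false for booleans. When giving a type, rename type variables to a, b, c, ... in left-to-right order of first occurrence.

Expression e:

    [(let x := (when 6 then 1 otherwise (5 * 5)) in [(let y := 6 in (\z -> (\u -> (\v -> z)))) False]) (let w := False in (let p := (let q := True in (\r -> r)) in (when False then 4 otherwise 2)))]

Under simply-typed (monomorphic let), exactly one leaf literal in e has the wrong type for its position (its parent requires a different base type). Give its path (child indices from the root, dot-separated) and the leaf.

Working:
  unify Int ~ Bool
  FAIL: mismatch Int ~ Bool

Answer: 0.0.0 : 6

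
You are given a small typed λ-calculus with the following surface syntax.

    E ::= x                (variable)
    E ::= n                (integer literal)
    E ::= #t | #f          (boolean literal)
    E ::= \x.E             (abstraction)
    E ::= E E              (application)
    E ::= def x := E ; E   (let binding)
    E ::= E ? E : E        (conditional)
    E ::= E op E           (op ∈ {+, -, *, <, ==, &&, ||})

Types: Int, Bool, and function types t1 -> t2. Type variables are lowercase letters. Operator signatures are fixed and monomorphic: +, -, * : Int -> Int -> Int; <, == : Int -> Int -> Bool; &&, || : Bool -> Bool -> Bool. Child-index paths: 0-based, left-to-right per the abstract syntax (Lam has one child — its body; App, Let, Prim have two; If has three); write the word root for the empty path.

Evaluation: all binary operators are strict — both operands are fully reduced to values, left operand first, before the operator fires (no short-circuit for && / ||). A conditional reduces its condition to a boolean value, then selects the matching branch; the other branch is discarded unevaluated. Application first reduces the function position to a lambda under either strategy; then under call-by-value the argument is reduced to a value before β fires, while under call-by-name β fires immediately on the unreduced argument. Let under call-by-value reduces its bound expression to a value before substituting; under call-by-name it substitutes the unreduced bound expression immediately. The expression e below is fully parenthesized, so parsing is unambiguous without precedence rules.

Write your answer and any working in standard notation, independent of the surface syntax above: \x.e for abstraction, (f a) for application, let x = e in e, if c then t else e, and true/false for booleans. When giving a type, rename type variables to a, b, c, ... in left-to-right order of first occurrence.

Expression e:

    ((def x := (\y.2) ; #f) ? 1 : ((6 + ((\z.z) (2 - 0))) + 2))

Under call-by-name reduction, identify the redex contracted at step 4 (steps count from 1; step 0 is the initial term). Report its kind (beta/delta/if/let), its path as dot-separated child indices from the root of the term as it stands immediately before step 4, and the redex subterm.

Derivation:
step 0: (if (let x = (\y.2) in false) then 1 else ((6 + ((\z.z) (2 - 0))) + 2))
step 1: [let@0] (if false then 1 else ((6 + ((\z.z) (2 - 0))) + 2))
step 2: [if@root] ((6 + ((\z.z) (2 - 0))) + 2)
step 3: [beta@0.1] ((6 + (2 - 0)) + 2)
step 4: [delta@0.1] ((6 + 2) + 2)

Answer: delta at 0.1 : (2 - 0)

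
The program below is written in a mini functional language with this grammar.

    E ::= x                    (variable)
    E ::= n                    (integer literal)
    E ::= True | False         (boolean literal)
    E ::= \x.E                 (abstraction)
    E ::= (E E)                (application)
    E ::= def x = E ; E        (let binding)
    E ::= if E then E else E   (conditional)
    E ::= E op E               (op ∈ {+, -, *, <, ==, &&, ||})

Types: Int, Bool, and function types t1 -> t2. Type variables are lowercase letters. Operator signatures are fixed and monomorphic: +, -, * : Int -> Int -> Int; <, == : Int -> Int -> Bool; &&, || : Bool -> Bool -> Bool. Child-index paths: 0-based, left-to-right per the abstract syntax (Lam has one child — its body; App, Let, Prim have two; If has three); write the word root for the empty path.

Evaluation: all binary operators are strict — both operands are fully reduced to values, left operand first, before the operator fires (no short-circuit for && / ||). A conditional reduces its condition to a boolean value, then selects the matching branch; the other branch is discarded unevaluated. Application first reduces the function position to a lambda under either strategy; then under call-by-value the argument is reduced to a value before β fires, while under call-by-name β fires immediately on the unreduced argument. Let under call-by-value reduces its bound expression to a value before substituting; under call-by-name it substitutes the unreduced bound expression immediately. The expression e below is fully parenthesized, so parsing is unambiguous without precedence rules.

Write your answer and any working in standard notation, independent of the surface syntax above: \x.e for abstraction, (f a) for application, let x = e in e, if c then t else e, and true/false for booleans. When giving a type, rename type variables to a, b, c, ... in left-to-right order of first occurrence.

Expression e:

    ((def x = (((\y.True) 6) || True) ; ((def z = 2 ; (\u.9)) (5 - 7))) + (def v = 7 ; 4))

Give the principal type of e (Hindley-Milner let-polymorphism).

Answer: Int

Derivation:
\y._ : a -> Bool
  unify a -> Bool ~ Int -> b
  unify a ~ Int
  unify Bool ~ b
_ _ : Bool
  unify Bool ~ Bool
  unify Bool ~ Bool
let x : Bool
let z : Int
\u._ : c -> Int
  unify Int ~ Int
  unify Int ~ Int
  unify c -> Int ~ Int -> d
  unify c ~ Int
  unify Int ~ d
_ _ : Int
  unify Int ~ Int
let v : Int
  unify Int ~ Int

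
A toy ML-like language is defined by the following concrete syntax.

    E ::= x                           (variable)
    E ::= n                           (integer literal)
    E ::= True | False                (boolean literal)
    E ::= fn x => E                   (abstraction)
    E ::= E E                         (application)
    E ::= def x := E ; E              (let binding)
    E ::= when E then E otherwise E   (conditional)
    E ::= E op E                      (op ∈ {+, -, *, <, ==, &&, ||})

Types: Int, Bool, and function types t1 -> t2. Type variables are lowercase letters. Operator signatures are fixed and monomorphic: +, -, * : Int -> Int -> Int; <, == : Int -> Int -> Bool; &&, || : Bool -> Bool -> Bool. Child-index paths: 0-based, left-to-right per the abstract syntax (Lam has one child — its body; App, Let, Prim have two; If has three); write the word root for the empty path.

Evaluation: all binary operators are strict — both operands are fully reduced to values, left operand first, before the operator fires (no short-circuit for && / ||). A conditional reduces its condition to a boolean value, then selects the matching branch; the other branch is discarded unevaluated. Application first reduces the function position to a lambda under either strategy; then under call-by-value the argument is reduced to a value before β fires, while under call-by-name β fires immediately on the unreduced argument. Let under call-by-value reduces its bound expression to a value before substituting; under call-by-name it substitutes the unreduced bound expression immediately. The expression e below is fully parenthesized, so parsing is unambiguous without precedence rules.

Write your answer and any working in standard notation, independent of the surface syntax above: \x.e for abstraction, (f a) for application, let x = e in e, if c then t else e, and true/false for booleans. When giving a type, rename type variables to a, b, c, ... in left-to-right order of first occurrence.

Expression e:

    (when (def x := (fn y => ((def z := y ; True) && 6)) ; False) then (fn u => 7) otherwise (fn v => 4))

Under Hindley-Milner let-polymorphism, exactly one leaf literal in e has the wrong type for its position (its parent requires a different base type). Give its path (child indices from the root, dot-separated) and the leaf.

Answer: 0.0.0.1 : 6

Trace:
y : a
let z : a
  unify Bool ~ Bool
  unify Int ~ Bool
  FAIL: mismatch Int ~ Bool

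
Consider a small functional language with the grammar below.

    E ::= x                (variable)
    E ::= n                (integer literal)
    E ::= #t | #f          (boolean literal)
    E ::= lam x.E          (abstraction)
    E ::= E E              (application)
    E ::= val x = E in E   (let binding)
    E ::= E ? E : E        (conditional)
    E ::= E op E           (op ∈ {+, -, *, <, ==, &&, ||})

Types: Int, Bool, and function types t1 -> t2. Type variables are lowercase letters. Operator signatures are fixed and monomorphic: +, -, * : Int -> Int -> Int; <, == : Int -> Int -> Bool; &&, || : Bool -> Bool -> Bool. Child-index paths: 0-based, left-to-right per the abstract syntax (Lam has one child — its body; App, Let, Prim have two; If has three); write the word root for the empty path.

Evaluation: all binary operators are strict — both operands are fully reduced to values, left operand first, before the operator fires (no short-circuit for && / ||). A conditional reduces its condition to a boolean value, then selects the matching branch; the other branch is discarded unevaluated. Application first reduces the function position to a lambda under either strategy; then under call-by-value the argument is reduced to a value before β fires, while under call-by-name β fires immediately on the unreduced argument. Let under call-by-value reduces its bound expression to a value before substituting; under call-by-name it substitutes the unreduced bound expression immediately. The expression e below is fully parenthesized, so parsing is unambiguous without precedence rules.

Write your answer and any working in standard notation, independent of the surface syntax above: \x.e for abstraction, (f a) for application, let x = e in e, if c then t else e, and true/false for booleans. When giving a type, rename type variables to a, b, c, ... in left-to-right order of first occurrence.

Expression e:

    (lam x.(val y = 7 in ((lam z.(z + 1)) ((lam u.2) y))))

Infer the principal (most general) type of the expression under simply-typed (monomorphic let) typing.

Answer: a -> Int

Trace:
let y : Int
z : b
  unify b ~ Int
  unify Int ~ Int
\z._ : Int -> Int
\u._ : c -> Int
y : Int
  unify c -> Int ~ Int -> d
  unify c ~ Int
  unify Int ~ d
_ _ : Int
  unify Int -> Int ~ Int -> e
  unify Int ~ Int
  unify Int ~ e
_ _ : Int
\x._ : a -> Int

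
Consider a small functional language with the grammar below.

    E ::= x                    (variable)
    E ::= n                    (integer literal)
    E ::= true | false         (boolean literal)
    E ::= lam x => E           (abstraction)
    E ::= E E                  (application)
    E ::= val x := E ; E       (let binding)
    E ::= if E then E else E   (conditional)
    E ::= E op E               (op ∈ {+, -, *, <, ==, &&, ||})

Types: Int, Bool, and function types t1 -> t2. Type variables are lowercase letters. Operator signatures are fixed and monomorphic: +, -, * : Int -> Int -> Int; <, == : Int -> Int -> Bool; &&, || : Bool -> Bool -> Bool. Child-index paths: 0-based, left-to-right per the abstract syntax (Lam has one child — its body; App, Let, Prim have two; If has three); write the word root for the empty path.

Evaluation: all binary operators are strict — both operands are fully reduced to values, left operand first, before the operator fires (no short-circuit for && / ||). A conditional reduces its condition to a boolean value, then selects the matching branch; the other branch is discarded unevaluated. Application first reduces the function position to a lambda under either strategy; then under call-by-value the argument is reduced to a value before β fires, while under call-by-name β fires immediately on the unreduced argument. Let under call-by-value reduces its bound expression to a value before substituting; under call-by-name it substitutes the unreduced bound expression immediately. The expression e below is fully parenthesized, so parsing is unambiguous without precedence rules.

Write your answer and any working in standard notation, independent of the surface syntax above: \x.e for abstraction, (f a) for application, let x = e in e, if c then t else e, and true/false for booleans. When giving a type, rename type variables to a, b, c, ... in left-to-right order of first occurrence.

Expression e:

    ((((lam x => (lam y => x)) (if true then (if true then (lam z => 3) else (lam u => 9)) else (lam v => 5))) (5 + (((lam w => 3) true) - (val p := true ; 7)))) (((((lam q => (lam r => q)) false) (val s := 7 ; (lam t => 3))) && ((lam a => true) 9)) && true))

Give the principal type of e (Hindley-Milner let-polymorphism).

Answer: Int

Trace:
x : a
\y._ : b -> a
\x._ : a -> b -> a
  unify Bool ~ Bool
  unify Bool ~ Bool
\z._ : c -> Int
\u._ : d -> Int
  unify c -> Int ~ d -> Int
  unify c ~ d
  unify Int ~ Int
\v._ : e -> Int
  unify d -> Int ~ e -> Int
  unify d ~ e
  unify Int ~ Int
  unify a -> b -> a ~ (e -> Int) -> f
  unify a ~ e -> Int
  unify b -> e -> Int ~ f
_ _ : b -> e -> Int
  unify Int ~ Int
\w._ : g -> Int
  unify g -> Int ~ Bool -> h
  unify g ~ Bool
  unify Int ~ h
_ _ : Int
  unify Int ~ Int
let p : Bool
  unify Int ~ Int
  unify Int ~ Int
  unify b -> e -> Int ~ Int -> i
  unify b ~ Int
  unify e -> Int ~ i
_ _ : e -> Int
q : j
\r._ : k -> j
\q._ : j -> k -> j
  unify j -> k -> j ~ Bool -> l
  unify j ~ Bool
  unify k -> Bool ~ l
_ _ : k -> Bool
let s : Int
\t._ : m -> Int
  unify k -> Bool ~ (m -> Int) -> n
  unify k ~ m -> Int
  unify Bool ~ n
_ _ : Bool
  unify Bool ~ Bool
\a._ : o -> Bool
  unify o -> Bool ~ Int -> p
  unify o ~ Int
  unify Bool ~ p
_ _ : Bool
  unify Bool ~ Bool
  unify Bool ~ Bool
  unify Bool ~ Bool
  unify e -> Int ~ Bool -> q
  unify e ~ Bool
  unify Int ~ q
_ _ : Int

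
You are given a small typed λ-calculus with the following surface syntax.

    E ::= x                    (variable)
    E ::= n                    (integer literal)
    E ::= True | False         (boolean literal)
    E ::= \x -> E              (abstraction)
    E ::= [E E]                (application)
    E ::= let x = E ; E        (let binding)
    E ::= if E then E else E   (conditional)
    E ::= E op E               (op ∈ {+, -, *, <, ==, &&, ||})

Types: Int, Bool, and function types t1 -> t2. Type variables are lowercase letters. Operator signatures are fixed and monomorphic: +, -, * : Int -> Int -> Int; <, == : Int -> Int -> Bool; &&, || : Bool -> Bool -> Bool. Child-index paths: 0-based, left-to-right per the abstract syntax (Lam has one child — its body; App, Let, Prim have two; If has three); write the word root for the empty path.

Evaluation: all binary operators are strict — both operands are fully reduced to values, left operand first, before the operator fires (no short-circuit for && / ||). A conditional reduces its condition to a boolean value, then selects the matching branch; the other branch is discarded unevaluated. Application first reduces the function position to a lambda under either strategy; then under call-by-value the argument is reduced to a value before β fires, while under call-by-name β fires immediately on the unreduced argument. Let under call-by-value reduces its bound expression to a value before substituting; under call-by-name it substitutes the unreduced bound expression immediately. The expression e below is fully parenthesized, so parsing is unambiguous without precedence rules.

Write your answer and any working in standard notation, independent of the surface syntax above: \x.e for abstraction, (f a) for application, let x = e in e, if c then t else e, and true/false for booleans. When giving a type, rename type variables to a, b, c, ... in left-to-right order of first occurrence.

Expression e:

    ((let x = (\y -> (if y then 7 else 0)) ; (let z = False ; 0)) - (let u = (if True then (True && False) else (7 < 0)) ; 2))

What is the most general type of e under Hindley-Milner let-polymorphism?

Answer: Int

Derivation:
y : a
  unify a ~ Bool
  unify Int ~ Int
\y._ : Bool -> Int
let x : Bool -> Int
let z : Bool
  unify Int ~ Int
  unify Bool ~ Bool
  unify Bool ~ Bool
  unify Bool ~ Bool
  unify Int ~ Int
  unify Int ~ Int
  unify Bool ~ Bool
let u : Bool
  unify Int ~ Int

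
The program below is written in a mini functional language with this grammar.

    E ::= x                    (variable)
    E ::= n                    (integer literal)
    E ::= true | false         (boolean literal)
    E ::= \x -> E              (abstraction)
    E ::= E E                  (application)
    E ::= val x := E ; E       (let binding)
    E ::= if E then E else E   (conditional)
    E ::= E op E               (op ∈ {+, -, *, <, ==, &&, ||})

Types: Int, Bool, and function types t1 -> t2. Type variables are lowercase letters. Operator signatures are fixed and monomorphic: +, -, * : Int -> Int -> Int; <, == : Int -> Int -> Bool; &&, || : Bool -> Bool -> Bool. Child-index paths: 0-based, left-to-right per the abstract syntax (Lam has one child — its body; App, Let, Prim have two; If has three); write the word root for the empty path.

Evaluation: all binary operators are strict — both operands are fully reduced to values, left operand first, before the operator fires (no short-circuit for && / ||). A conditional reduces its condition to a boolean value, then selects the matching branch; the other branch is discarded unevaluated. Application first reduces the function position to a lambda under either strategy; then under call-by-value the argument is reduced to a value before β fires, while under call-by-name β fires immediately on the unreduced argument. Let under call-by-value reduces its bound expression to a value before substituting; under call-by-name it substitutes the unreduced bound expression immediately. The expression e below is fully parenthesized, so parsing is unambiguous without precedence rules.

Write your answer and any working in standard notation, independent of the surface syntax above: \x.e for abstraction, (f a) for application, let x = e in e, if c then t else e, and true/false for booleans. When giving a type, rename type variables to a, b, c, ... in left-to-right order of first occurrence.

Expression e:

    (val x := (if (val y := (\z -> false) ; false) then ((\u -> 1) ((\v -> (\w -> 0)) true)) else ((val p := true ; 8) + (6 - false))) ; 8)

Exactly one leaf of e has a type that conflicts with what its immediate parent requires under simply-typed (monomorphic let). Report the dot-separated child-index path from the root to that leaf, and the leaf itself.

Derivation:
\z._ : a -> Bool
let y : a -> Bool
  unify Bool ~ Bool
\u._ : b -> Int
\w._ : d -> Int
\v._ : c -> d -> Int
  unify c -> d -> Int ~ Bool -> e
  unify c ~ Bool
  unify d -> Int ~ e
_ _ : d -> Int
  unify b -> Int ~ (d -> Int) -> f
  unify b ~ d -> Int
  unify Int ~ f
_ _ : Int
let p : Bool
  unify Int ~ Int
  unify Int ~ Int
  unify Bool ~ Int
  FAIL: mismatch Bool ~ Int

Answer: 0.2.1.1 : false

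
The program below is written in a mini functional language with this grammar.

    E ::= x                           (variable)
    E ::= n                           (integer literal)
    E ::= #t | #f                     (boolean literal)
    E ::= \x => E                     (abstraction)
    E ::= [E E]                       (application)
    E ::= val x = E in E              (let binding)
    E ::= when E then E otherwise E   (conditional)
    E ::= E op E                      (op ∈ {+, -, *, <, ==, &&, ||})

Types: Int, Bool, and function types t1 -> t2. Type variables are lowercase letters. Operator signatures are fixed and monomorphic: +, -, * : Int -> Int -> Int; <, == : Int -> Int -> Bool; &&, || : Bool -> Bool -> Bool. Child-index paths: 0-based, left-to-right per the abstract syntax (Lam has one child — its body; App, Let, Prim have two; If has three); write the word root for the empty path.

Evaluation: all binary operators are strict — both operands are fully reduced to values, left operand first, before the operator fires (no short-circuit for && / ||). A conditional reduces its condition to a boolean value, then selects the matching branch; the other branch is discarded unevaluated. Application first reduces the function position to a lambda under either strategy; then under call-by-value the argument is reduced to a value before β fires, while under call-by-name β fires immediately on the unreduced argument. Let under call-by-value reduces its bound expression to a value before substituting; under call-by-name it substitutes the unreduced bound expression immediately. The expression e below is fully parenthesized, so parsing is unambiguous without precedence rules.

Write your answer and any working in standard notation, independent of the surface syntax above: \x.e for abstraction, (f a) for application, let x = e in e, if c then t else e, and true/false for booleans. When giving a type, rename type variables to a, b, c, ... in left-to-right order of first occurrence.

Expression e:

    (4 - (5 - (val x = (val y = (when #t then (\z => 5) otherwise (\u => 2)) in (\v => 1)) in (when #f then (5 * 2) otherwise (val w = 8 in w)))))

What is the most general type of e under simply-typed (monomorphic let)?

Derivation:
  unify Int ~ Int
  unify Int ~ Int
  unify Bool ~ Bool
\z._ : a -> Int
\u._ : b -> Int
  unify a -> Int ~ b -> Int
  unify a ~ b
  unify Int ~ Int
let y : b -> Int
\v._ : c -> Int
let x : c -> Int
  unify Bool ~ Bool
  unify Int ~ Int
  unify Int ~ Int
let w : Int
w : Int
  unify Int ~ Int
  unify Int ~ Int
  unify Int ~ Int

Answer: Int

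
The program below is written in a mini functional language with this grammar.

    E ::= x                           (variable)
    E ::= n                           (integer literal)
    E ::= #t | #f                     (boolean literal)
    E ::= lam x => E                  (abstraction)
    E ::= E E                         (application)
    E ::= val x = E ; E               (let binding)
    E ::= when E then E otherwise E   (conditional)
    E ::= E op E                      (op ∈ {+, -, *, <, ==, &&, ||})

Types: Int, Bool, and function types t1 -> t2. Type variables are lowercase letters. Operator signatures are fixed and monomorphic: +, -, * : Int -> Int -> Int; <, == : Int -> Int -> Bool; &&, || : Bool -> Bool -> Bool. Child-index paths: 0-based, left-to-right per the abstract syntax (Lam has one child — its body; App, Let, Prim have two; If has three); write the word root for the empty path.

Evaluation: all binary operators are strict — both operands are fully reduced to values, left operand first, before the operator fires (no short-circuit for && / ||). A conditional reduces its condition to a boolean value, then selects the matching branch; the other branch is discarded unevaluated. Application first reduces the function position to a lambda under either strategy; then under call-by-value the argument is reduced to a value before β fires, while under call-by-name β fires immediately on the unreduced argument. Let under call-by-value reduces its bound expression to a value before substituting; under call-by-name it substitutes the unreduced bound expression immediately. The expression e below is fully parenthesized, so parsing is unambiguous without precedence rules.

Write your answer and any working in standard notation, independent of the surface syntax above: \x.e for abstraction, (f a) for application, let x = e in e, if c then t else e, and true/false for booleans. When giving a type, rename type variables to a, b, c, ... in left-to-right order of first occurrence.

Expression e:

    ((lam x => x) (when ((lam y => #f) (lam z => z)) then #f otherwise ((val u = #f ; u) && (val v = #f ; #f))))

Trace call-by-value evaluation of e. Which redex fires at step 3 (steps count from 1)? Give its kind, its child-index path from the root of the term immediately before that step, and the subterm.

Answer: let at 1.0 : (let u = false in u)

Working:
step 0: ((\x.x) (if ((\y.false) (\z.z)) then false else ((let u = false in u) && (let v = false in false))))
step 1: [beta@1.0] ((\x.x) (if false then false else ((let u = false in u) && (let v = false in false))))
step 2: [if@1] ((\x.x) ((let u = false in u) && (let v = false in false)))
step 3: [let@1.0] ((\x.x) (false && (let v = false in false)))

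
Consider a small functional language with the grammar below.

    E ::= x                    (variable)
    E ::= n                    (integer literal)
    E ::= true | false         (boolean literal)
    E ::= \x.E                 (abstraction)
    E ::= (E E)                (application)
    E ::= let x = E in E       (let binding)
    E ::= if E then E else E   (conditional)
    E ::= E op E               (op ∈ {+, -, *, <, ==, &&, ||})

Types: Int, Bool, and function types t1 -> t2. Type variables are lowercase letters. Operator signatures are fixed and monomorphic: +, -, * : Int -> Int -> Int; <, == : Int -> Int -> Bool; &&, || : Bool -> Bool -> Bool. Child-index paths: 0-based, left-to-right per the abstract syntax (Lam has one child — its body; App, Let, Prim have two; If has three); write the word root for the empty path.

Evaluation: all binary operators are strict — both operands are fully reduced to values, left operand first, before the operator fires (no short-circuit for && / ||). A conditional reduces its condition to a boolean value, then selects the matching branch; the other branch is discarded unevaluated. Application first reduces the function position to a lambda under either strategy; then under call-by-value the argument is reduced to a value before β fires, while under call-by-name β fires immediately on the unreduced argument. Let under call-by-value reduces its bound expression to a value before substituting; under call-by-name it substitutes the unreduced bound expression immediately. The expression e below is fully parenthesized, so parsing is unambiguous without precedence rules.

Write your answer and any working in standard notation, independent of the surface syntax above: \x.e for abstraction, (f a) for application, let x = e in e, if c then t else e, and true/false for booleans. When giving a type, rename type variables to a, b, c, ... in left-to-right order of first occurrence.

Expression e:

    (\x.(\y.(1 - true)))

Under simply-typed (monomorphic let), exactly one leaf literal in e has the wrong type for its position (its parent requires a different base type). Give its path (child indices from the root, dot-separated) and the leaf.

Answer: 0.0.1 : true

Trace:
  unify Int ~ Int
  unify Bool ~ Int
  FAIL: mismatch Bool ~ Int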